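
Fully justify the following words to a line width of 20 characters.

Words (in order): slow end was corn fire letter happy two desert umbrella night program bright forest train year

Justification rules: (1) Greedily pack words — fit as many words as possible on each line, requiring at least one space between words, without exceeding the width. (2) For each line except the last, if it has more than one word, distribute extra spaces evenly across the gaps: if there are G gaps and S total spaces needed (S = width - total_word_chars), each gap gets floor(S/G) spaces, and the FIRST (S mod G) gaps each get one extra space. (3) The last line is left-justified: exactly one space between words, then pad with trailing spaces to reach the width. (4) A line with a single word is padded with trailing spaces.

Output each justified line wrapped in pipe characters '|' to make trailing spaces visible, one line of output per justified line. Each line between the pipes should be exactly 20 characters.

Line 1: ['slow', 'end', 'was', 'corn'] (min_width=17, slack=3)
Line 2: ['fire', 'letter', 'happy'] (min_width=17, slack=3)
Line 3: ['two', 'desert', 'umbrella'] (min_width=19, slack=1)
Line 4: ['night', 'program', 'bright'] (min_width=20, slack=0)
Line 5: ['forest', 'train', 'year'] (min_width=17, slack=3)

Answer: |slow  end  was  corn|
|fire   letter  happy|
|two  desert umbrella|
|night program bright|
|forest train year   |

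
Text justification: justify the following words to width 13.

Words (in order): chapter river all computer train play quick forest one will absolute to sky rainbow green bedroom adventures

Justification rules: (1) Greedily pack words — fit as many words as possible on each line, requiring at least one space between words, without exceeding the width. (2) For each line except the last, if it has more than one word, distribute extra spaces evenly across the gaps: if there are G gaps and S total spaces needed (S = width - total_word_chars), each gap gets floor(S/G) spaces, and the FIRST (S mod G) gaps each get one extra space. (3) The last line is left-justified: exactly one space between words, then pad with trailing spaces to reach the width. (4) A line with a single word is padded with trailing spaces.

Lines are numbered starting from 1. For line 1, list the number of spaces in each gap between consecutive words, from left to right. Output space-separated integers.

Line 1: ['chapter', 'river'] (min_width=13, slack=0)
Line 2: ['all', 'computer'] (min_width=12, slack=1)
Line 3: ['train', 'play'] (min_width=10, slack=3)
Line 4: ['quick', 'forest'] (min_width=12, slack=1)
Line 5: ['one', 'will'] (min_width=8, slack=5)
Line 6: ['absolute', 'to'] (min_width=11, slack=2)
Line 7: ['sky', 'rainbow'] (min_width=11, slack=2)
Line 8: ['green', 'bedroom'] (min_width=13, slack=0)
Line 9: ['adventures'] (min_width=10, slack=3)

Answer: 1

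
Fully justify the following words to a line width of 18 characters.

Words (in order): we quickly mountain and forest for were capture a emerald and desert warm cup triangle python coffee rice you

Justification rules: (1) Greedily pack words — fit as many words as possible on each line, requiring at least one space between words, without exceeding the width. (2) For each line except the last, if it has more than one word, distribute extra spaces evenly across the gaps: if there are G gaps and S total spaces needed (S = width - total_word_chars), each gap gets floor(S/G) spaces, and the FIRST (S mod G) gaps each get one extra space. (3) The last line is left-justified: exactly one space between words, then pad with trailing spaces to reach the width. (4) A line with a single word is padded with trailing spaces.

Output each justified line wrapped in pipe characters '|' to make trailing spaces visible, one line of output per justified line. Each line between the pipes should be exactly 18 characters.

Line 1: ['we', 'quickly'] (min_width=10, slack=8)
Line 2: ['mountain', 'and'] (min_width=12, slack=6)
Line 3: ['forest', 'for', 'were'] (min_width=15, slack=3)
Line 4: ['capture', 'a', 'emerald'] (min_width=17, slack=1)
Line 5: ['and', 'desert', 'warm'] (min_width=15, slack=3)
Line 6: ['cup', 'triangle'] (min_width=12, slack=6)
Line 7: ['python', 'coffee', 'rice'] (min_width=18, slack=0)
Line 8: ['you'] (min_width=3, slack=15)

Answer: |we         quickly|
|mountain       and|
|forest   for  were|
|capture  a emerald|
|and   desert  warm|
|cup       triangle|
|python coffee rice|
|you               |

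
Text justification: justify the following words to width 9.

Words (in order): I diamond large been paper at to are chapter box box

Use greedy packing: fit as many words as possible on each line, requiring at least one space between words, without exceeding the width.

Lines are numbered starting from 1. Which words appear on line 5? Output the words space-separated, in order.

Answer: to are

Derivation:
Line 1: ['I', 'diamond'] (min_width=9, slack=0)
Line 2: ['large'] (min_width=5, slack=4)
Line 3: ['been'] (min_width=4, slack=5)
Line 4: ['paper', 'at'] (min_width=8, slack=1)
Line 5: ['to', 'are'] (min_width=6, slack=3)
Line 6: ['chapter'] (min_width=7, slack=2)
Line 7: ['box', 'box'] (min_width=7, slack=2)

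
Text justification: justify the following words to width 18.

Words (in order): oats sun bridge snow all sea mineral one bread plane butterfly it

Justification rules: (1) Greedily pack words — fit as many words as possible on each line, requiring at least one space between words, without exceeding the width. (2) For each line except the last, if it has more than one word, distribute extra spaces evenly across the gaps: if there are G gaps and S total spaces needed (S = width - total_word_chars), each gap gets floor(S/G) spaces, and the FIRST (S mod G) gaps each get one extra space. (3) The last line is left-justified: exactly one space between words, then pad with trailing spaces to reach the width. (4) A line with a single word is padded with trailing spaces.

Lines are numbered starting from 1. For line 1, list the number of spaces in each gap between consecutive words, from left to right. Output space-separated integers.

Answer: 3 2

Derivation:
Line 1: ['oats', 'sun', 'bridge'] (min_width=15, slack=3)
Line 2: ['snow', 'all', 'sea'] (min_width=12, slack=6)
Line 3: ['mineral', 'one', 'bread'] (min_width=17, slack=1)
Line 4: ['plane', 'butterfly', 'it'] (min_width=18, slack=0)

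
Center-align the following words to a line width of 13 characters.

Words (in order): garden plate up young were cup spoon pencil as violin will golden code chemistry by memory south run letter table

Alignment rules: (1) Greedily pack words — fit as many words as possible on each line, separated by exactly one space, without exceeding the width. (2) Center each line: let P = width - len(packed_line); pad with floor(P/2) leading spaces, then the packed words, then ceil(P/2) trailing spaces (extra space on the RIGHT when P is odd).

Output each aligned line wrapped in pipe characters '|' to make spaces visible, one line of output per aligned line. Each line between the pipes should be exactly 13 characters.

Answer: |garden plate |
|up young were|
|  cup spoon  |
|  pencil as  |
| violin will |
| golden code |
|chemistry by |
|memory south |
| run letter  |
|    table    |

Derivation:
Line 1: ['garden', 'plate'] (min_width=12, slack=1)
Line 2: ['up', 'young', 'were'] (min_width=13, slack=0)
Line 3: ['cup', 'spoon'] (min_width=9, slack=4)
Line 4: ['pencil', 'as'] (min_width=9, slack=4)
Line 5: ['violin', 'will'] (min_width=11, slack=2)
Line 6: ['golden', 'code'] (min_width=11, slack=2)
Line 7: ['chemistry', 'by'] (min_width=12, slack=1)
Line 8: ['memory', 'south'] (min_width=12, slack=1)
Line 9: ['run', 'letter'] (min_width=10, slack=3)
Line 10: ['table'] (min_width=5, slack=8)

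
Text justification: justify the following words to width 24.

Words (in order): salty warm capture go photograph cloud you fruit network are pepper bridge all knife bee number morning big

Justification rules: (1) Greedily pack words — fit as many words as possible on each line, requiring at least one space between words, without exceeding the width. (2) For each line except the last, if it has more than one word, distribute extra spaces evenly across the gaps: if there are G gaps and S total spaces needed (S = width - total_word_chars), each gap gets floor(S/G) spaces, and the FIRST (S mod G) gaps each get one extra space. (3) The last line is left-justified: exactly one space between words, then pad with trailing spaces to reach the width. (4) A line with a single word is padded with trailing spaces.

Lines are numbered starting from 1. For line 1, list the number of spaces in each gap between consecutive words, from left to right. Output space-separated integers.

Line 1: ['salty', 'warm', 'capture', 'go'] (min_width=21, slack=3)
Line 2: ['photograph', 'cloud', 'you'] (min_width=20, slack=4)
Line 3: ['fruit', 'network', 'are', 'pepper'] (min_width=24, slack=0)
Line 4: ['bridge', 'all', 'knife', 'bee'] (min_width=20, slack=4)
Line 5: ['number', 'morning', 'big'] (min_width=18, slack=6)

Answer: 2 2 2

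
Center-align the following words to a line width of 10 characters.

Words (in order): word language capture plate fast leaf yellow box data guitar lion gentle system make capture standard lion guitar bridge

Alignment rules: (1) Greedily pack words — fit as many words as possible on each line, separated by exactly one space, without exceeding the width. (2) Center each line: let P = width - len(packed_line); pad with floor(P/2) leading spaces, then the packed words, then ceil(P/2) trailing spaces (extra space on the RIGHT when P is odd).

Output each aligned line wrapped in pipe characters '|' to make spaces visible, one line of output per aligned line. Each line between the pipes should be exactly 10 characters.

Answer: |   word   |
| language |
| capture  |
|plate fast|
|   leaf   |
|yellow box|
|   data   |
|  guitar  |
|   lion   |
|  gentle  |
|  system  |
|   make   |
| capture  |
| standard |
|   lion   |
|  guitar  |
|  bridge  |

Derivation:
Line 1: ['word'] (min_width=4, slack=6)
Line 2: ['language'] (min_width=8, slack=2)
Line 3: ['capture'] (min_width=7, slack=3)
Line 4: ['plate', 'fast'] (min_width=10, slack=0)
Line 5: ['leaf'] (min_width=4, slack=6)
Line 6: ['yellow', 'box'] (min_width=10, slack=0)
Line 7: ['data'] (min_width=4, slack=6)
Line 8: ['guitar'] (min_width=6, slack=4)
Line 9: ['lion'] (min_width=4, slack=6)
Line 10: ['gentle'] (min_width=6, slack=4)
Line 11: ['system'] (min_width=6, slack=4)
Line 12: ['make'] (min_width=4, slack=6)
Line 13: ['capture'] (min_width=7, slack=3)
Line 14: ['standard'] (min_width=8, slack=2)
Line 15: ['lion'] (min_width=4, slack=6)
Line 16: ['guitar'] (min_width=6, slack=4)
Line 17: ['bridge'] (min_width=6, slack=4)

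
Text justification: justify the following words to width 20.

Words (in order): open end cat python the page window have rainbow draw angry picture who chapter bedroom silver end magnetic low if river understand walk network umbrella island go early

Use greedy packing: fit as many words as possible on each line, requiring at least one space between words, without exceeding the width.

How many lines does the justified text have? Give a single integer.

Answer: 10

Derivation:
Line 1: ['open', 'end', 'cat', 'python'] (min_width=19, slack=1)
Line 2: ['the', 'page', 'window', 'have'] (min_width=20, slack=0)
Line 3: ['rainbow', 'draw', 'angry'] (min_width=18, slack=2)
Line 4: ['picture', 'who', 'chapter'] (min_width=19, slack=1)
Line 5: ['bedroom', 'silver', 'end'] (min_width=18, slack=2)
Line 6: ['magnetic', 'low', 'if'] (min_width=15, slack=5)
Line 7: ['river', 'understand'] (min_width=16, slack=4)
Line 8: ['walk', 'network'] (min_width=12, slack=8)
Line 9: ['umbrella', 'island', 'go'] (min_width=18, slack=2)
Line 10: ['early'] (min_width=5, slack=15)
Total lines: 10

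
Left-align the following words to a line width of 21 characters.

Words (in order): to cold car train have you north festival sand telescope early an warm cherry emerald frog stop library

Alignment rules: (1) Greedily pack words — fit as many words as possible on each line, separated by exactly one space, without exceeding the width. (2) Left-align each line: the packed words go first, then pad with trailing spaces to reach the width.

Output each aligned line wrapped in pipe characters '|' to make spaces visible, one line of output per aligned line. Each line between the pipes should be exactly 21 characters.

Answer: |to cold car train    |
|have you north       |
|festival sand        |
|telescope early an   |
|warm cherry emerald  |
|frog stop library    |

Derivation:
Line 1: ['to', 'cold', 'car', 'train'] (min_width=17, slack=4)
Line 2: ['have', 'you', 'north'] (min_width=14, slack=7)
Line 3: ['festival', 'sand'] (min_width=13, slack=8)
Line 4: ['telescope', 'early', 'an'] (min_width=18, slack=3)
Line 5: ['warm', 'cherry', 'emerald'] (min_width=19, slack=2)
Line 6: ['frog', 'stop', 'library'] (min_width=17, slack=4)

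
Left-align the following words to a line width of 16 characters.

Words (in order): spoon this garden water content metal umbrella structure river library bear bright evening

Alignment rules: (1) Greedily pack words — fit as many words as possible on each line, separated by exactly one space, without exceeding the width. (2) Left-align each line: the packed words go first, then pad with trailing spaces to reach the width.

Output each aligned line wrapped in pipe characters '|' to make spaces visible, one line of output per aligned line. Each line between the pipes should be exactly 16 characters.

Line 1: ['spoon', 'this'] (min_width=10, slack=6)
Line 2: ['garden', 'water'] (min_width=12, slack=4)
Line 3: ['content', 'metal'] (min_width=13, slack=3)
Line 4: ['umbrella'] (min_width=8, slack=8)
Line 5: ['structure', 'river'] (min_width=15, slack=1)
Line 6: ['library', 'bear'] (min_width=12, slack=4)
Line 7: ['bright', 'evening'] (min_width=14, slack=2)

Answer: |spoon this      |
|garden water    |
|content metal   |
|umbrella        |
|structure river |
|library bear    |
|bright evening  |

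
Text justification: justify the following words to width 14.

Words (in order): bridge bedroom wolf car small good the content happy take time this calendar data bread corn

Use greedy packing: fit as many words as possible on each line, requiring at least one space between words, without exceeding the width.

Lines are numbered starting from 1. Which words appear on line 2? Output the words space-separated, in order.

Answer: wolf car small

Derivation:
Line 1: ['bridge', 'bedroom'] (min_width=14, slack=0)
Line 2: ['wolf', 'car', 'small'] (min_width=14, slack=0)
Line 3: ['good', 'the'] (min_width=8, slack=6)
Line 4: ['content', 'happy'] (min_width=13, slack=1)
Line 5: ['take', 'time', 'this'] (min_width=14, slack=0)
Line 6: ['calendar', 'data'] (min_width=13, slack=1)
Line 7: ['bread', 'corn'] (min_width=10, slack=4)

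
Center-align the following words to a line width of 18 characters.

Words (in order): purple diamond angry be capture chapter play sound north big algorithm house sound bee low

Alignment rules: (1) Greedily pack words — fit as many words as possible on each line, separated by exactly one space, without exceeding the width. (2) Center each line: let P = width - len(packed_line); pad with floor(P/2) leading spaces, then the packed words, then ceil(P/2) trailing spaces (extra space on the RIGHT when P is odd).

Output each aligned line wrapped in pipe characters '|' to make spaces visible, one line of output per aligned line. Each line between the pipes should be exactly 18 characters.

Line 1: ['purple', 'diamond'] (min_width=14, slack=4)
Line 2: ['angry', 'be', 'capture'] (min_width=16, slack=2)
Line 3: ['chapter', 'play', 'sound'] (min_width=18, slack=0)
Line 4: ['north', 'big'] (min_width=9, slack=9)
Line 5: ['algorithm', 'house'] (min_width=15, slack=3)
Line 6: ['sound', 'bee', 'low'] (min_width=13, slack=5)

Answer: |  purple diamond  |
| angry be capture |
|chapter play sound|
|    north big     |
| algorithm house  |
|  sound bee low   |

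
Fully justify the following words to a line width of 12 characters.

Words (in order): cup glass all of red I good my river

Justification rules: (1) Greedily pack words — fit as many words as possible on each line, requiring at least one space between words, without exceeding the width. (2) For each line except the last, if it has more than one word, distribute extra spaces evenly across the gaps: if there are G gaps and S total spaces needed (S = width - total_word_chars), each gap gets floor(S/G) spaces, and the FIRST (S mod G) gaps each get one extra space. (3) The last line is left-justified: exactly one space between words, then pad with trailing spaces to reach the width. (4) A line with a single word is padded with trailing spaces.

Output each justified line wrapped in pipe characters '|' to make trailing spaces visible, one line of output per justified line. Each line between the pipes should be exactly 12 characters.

Answer: |cup    glass|
|all of red I|
|good      my|
|river       |

Derivation:
Line 1: ['cup', 'glass'] (min_width=9, slack=3)
Line 2: ['all', 'of', 'red', 'I'] (min_width=12, slack=0)
Line 3: ['good', 'my'] (min_width=7, slack=5)
Line 4: ['river'] (min_width=5, slack=7)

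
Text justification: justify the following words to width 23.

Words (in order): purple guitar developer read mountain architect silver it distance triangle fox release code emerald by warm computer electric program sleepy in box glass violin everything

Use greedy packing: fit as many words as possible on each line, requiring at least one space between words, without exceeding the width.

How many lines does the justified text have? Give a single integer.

Line 1: ['purple', 'guitar', 'developer'] (min_width=23, slack=0)
Line 2: ['read', 'mountain', 'architect'] (min_width=23, slack=0)
Line 3: ['silver', 'it', 'distance'] (min_width=18, slack=5)
Line 4: ['triangle', 'fox', 'release'] (min_width=20, slack=3)
Line 5: ['code', 'emerald', 'by', 'warm'] (min_width=20, slack=3)
Line 6: ['computer', 'electric'] (min_width=17, slack=6)
Line 7: ['program', 'sleepy', 'in', 'box'] (min_width=21, slack=2)
Line 8: ['glass', 'violin', 'everything'] (min_width=23, slack=0)
Total lines: 8

Answer: 8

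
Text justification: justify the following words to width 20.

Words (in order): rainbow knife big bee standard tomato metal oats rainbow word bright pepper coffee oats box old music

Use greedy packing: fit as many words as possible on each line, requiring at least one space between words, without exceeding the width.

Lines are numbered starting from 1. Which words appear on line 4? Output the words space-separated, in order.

Line 1: ['rainbow', 'knife', 'big'] (min_width=17, slack=3)
Line 2: ['bee', 'standard', 'tomato'] (min_width=19, slack=1)
Line 3: ['metal', 'oats', 'rainbow'] (min_width=18, slack=2)
Line 4: ['word', 'bright', 'pepper'] (min_width=18, slack=2)
Line 5: ['coffee', 'oats', 'box', 'old'] (min_width=19, slack=1)
Line 6: ['music'] (min_width=5, slack=15)

Answer: word bright pepper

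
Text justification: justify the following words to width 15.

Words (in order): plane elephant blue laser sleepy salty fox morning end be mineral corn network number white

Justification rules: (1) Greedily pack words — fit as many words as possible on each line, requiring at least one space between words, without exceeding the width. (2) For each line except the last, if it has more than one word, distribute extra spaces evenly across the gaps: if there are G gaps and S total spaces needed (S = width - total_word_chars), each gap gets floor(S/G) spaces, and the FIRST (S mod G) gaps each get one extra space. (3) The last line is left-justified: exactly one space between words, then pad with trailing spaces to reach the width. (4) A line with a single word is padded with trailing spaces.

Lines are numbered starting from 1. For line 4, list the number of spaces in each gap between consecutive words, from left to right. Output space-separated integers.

Answer: 1 1

Derivation:
Line 1: ['plane', 'elephant'] (min_width=14, slack=1)
Line 2: ['blue', 'laser'] (min_width=10, slack=5)
Line 3: ['sleepy', 'salty'] (min_width=12, slack=3)
Line 4: ['fox', 'morning', 'end'] (min_width=15, slack=0)
Line 5: ['be', 'mineral', 'corn'] (min_width=15, slack=0)
Line 6: ['network', 'number'] (min_width=14, slack=1)
Line 7: ['white'] (min_width=5, slack=10)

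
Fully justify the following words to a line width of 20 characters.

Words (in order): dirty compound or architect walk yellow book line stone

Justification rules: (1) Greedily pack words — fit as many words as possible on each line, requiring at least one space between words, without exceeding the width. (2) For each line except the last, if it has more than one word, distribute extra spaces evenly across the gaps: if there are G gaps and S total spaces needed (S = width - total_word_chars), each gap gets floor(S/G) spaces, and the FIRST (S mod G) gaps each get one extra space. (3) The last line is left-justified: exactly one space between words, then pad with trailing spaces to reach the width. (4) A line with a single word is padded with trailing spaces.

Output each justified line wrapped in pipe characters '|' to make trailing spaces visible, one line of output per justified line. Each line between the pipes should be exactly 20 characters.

Answer: |dirty   compound  or|
|architect       walk|
|yellow   book   line|
|stone               |

Derivation:
Line 1: ['dirty', 'compound', 'or'] (min_width=17, slack=3)
Line 2: ['architect', 'walk'] (min_width=14, slack=6)
Line 3: ['yellow', 'book', 'line'] (min_width=16, slack=4)
Line 4: ['stone'] (min_width=5, slack=15)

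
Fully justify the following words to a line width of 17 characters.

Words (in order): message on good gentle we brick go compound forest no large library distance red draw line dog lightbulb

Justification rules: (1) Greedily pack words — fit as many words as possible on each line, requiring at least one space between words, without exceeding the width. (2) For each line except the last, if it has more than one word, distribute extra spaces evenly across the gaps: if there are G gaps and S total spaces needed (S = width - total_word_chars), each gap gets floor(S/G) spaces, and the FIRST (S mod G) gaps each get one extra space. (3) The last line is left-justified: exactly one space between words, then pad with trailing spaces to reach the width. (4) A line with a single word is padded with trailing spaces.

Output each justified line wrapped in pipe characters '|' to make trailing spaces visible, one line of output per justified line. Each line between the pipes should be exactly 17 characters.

Answer: |message  on  good|
|gentle  we  brick|
|go       compound|
|forest  no  large|
|library  distance|
|red draw line dog|
|lightbulb        |

Derivation:
Line 1: ['message', 'on', 'good'] (min_width=15, slack=2)
Line 2: ['gentle', 'we', 'brick'] (min_width=15, slack=2)
Line 3: ['go', 'compound'] (min_width=11, slack=6)
Line 4: ['forest', 'no', 'large'] (min_width=15, slack=2)
Line 5: ['library', 'distance'] (min_width=16, slack=1)
Line 6: ['red', 'draw', 'line', 'dog'] (min_width=17, slack=0)
Line 7: ['lightbulb'] (min_width=9, slack=8)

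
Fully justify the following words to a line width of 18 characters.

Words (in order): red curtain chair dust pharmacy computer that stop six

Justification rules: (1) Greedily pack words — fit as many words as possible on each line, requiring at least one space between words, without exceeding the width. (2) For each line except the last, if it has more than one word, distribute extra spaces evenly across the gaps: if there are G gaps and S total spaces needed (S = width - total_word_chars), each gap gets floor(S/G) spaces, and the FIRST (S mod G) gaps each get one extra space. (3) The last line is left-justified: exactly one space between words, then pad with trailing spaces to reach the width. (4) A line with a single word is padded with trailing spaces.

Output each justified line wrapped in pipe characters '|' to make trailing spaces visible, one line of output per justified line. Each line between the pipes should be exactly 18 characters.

Line 1: ['red', 'curtain', 'chair'] (min_width=17, slack=1)
Line 2: ['dust', 'pharmacy'] (min_width=13, slack=5)
Line 3: ['computer', 'that', 'stop'] (min_width=18, slack=0)
Line 4: ['six'] (min_width=3, slack=15)

Answer: |red  curtain chair|
|dust      pharmacy|
|computer that stop|
|six               |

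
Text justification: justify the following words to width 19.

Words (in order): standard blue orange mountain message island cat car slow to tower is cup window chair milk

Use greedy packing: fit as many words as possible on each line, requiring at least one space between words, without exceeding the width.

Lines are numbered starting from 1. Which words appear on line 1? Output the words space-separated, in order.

Line 1: ['standard', 'blue'] (min_width=13, slack=6)
Line 2: ['orange', 'mountain'] (min_width=15, slack=4)
Line 3: ['message', 'island', 'cat'] (min_width=18, slack=1)
Line 4: ['car', 'slow', 'to', 'tower'] (min_width=17, slack=2)
Line 5: ['is', 'cup', 'window', 'chair'] (min_width=19, slack=0)
Line 6: ['milk'] (min_width=4, slack=15)

Answer: standard blue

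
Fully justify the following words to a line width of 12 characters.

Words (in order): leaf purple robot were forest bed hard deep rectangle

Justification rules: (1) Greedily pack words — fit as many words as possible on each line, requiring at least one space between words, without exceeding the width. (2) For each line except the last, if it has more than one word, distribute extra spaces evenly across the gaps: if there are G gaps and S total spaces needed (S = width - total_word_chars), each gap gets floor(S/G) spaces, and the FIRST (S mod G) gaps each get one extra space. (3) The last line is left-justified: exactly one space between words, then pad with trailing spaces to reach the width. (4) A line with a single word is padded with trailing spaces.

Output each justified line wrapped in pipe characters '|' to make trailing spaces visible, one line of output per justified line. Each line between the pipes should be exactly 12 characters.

Answer: |leaf  purple|
|robot   were|
|forest   bed|
|hard    deep|
|rectangle   |

Derivation:
Line 1: ['leaf', 'purple'] (min_width=11, slack=1)
Line 2: ['robot', 'were'] (min_width=10, slack=2)
Line 3: ['forest', 'bed'] (min_width=10, slack=2)
Line 4: ['hard', 'deep'] (min_width=9, slack=3)
Line 5: ['rectangle'] (min_width=9, slack=3)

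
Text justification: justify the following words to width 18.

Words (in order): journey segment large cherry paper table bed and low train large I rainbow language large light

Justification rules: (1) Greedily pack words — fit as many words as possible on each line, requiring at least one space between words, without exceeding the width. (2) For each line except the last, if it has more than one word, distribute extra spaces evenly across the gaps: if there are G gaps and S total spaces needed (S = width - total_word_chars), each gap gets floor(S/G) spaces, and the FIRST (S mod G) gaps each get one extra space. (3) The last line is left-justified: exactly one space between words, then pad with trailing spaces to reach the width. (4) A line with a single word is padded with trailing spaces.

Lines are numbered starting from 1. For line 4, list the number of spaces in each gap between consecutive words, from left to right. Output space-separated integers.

Line 1: ['journey', 'segment'] (min_width=15, slack=3)
Line 2: ['large', 'cherry', 'paper'] (min_width=18, slack=0)
Line 3: ['table', 'bed', 'and', 'low'] (min_width=17, slack=1)
Line 4: ['train', 'large', 'I'] (min_width=13, slack=5)
Line 5: ['rainbow', 'language'] (min_width=16, slack=2)
Line 6: ['large', 'light'] (min_width=11, slack=7)

Answer: 4 3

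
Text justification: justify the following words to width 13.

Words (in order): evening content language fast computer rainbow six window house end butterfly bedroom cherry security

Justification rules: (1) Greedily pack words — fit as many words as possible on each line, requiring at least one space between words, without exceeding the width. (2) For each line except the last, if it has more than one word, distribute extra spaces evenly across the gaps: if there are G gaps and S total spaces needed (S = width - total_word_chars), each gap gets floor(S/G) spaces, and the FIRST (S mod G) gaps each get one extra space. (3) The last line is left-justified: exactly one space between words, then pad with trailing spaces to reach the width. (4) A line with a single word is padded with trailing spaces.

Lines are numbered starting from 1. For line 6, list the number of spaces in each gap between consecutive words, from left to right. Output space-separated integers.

Line 1: ['evening'] (min_width=7, slack=6)
Line 2: ['content'] (min_width=7, slack=6)
Line 3: ['language', 'fast'] (min_width=13, slack=0)
Line 4: ['computer'] (min_width=8, slack=5)
Line 5: ['rainbow', 'six'] (min_width=11, slack=2)
Line 6: ['window', 'house'] (min_width=12, slack=1)
Line 7: ['end', 'butterfly'] (min_width=13, slack=0)
Line 8: ['bedroom'] (min_width=7, slack=6)
Line 9: ['cherry'] (min_width=6, slack=7)
Line 10: ['security'] (min_width=8, slack=5)

Answer: 2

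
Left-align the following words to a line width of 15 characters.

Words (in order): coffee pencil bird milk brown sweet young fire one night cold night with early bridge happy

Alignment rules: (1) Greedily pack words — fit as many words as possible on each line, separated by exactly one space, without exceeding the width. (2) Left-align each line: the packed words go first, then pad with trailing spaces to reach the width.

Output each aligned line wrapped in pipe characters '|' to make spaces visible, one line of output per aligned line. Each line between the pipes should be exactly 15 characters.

Line 1: ['coffee', 'pencil'] (min_width=13, slack=2)
Line 2: ['bird', 'milk', 'brown'] (min_width=15, slack=0)
Line 3: ['sweet', 'young'] (min_width=11, slack=4)
Line 4: ['fire', 'one', 'night'] (min_width=14, slack=1)
Line 5: ['cold', 'night', 'with'] (min_width=15, slack=0)
Line 6: ['early', 'bridge'] (min_width=12, slack=3)
Line 7: ['happy'] (min_width=5, slack=10)

Answer: |coffee pencil  |
|bird milk brown|
|sweet young    |
|fire one night |
|cold night with|
|early bridge   |
|happy          |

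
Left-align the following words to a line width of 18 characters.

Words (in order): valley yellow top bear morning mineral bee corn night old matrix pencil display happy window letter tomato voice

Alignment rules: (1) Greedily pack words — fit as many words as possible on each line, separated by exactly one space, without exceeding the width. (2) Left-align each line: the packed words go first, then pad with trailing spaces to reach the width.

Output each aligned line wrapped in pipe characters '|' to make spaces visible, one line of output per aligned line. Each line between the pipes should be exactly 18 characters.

Line 1: ['valley', 'yellow', 'top'] (min_width=17, slack=1)
Line 2: ['bear', 'morning'] (min_width=12, slack=6)
Line 3: ['mineral', 'bee', 'corn'] (min_width=16, slack=2)
Line 4: ['night', 'old', 'matrix'] (min_width=16, slack=2)
Line 5: ['pencil', 'display'] (min_width=14, slack=4)
Line 6: ['happy', 'window'] (min_width=12, slack=6)
Line 7: ['letter', 'tomato'] (min_width=13, slack=5)
Line 8: ['voice'] (min_width=5, slack=13)

Answer: |valley yellow top |
|bear morning      |
|mineral bee corn  |
|night old matrix  |
|pencil display    |
|happy window      |
|letter tomato     |
|voice             |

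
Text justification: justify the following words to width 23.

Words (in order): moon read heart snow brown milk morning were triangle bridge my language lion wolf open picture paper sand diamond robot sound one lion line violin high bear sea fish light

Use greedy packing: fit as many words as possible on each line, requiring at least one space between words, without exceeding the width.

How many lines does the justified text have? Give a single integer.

Answer: 8

Derivation:
Line 1: ['moon', 'read', 'heart', 'snow'] (min_width=20, slack=3)
Line 2: ['brown', 'milk', 'morning', 'were'] (min_width=23, slack=0)
Line 3: ['triangle', 'bridge', 'my'] (min_width=18, slack=5)
Line 4: ['language', 'lion', 'wolf', 'open'] (min_width=23, slack=0)
Line 5: ['picture', 'paper', 'sand'] (min_width=18, slack=5)
Line 6: ['diamond', 'robot', 'sound', 'one'] (min_width=23, slack=0)
Line 7: ['lion', 'line', 'violin', 'high'] (min_width=21, slack=2)
Line 8: ['bear', 'sea', 'fish', 'light'] (min_width=19, slack=4)
Total lines: 8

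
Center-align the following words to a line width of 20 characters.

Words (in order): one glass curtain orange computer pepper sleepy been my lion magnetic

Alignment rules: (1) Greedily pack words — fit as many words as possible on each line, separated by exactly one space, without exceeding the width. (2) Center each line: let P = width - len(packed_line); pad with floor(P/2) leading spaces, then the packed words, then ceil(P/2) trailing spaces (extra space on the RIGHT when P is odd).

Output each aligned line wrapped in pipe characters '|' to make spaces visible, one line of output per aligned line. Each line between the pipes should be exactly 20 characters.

Line 1: ['one', 'glass', 'curtain'] (min_width=17, slack=3)
Line 2: ['orange', 'computer'] (min_width=15, slack=5)
Line 3: ['pepper', 'sleepy', 'been'] (min_width=18, slack=2)
Line 4: ['my', 'lion', 'magnetic'] (min_width=16, slack=4)

Answer: | one glass curtain  |
|  orange computer   |
| pepper sleepy been |
|  my lion magnetic  |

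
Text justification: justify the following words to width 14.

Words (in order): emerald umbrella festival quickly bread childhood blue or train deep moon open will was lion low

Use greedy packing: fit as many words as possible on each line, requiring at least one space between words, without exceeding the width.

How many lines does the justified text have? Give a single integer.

Line 1: ['emerald'] (min_width=7, slack=7)
Line 2: ['umbrella'] (min_width=8, slack=6)
Line 3: ['festival'] (min_width=8, slack=6)
Line 4: ['quickly', 'bread'] (min_width=13, slack=1)
Line 5: ['childhood', 'blue'] (min_width=14, slack=0)
Line 6: ['or', 'train', 'deep'] (min_width=13, slack=1)
Line 7: ['moon', 'open', 'will'] (min_width=14, slack=0)
Line 8: ['was', 'lion', 'low'] (min_width=12, slack=2)
Total lines: 8

Answer: 8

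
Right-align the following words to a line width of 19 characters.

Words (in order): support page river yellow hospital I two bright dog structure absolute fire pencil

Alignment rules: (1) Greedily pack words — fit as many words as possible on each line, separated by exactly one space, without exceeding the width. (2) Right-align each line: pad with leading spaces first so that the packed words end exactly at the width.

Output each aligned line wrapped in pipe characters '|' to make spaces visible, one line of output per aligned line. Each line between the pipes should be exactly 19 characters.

Answer: | support page river|
|  yellow hospital I|
|     two bright dog|
| structure absolute|
|        fire pencil|

Derivation:
Line 1: ['support', 'page', 'river'] (min_width=18, slack=1)
Line 2: ['yellow', 'hospital', 'I'] (min_width=17, slack=2)
Line 3: ['two', 'bright', 'dog'] (min_width=14, slack=5)
Line 4: ['structure', 'absolute'] (min_width=18, slack=1)
Line 5: ['fire', 'pencil'] (min_width=11, slack=8)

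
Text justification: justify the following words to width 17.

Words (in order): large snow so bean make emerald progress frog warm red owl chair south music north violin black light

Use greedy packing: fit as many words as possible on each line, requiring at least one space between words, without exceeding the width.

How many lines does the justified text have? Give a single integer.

Line 1: ['large', 'snow', 'so'] (min_width=13, slack=4)
Line 2: ['bean', 'make', 'emerald'] (min_width=17, slack=0)
Line 3: ['progress', 'frog'] (min_width=13, slack=4)
Line 4: ['warm', 'red', 'owl'] (min_width=12, slack=5)
Line 5: ['chair', 'south', 'music'] (min_width=17, slack=0)
Line 6: ['north', 'violin'] (min_width=12, slack=5)
Line 7: ['black', 'light'] (min_width=11, slack=6)
Total lines: 7

Answer: 7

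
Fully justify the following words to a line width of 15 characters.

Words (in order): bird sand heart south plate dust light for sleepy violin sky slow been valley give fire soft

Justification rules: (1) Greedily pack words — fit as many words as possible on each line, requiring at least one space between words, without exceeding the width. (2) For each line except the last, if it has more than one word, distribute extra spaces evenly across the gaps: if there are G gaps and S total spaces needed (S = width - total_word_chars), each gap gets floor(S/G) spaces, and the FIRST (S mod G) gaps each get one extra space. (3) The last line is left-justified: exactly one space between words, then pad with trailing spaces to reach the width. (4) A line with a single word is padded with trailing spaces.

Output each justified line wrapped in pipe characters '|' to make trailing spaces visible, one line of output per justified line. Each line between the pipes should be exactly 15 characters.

Answer: |bird sand heart|
|south     plate|
|dust  light for|
|sleepy   violin|
|sky  slow  been|
|valley     give|
|fire soft      |

Derivation:
Line 1: ['bird', 'sand', 'heart'] (min_width=15, slack=0)
Line 2: ['south', 'plate'] (min_width=11, slack=4)
Line 3: ['dust', 'light', 'for'] (min_width=14, slack=1)
Line 4: ['sleepy', 'violin'] (min_width=13, slack=2)
Line 5: ['sky', 'slow', 'been'] (min_width=13, slack=2)
Line 6: ['valley', 'give'] (min_width=11, slack=4)
Line 7: ['fire', 'soft'] (min_width=9, slack=6)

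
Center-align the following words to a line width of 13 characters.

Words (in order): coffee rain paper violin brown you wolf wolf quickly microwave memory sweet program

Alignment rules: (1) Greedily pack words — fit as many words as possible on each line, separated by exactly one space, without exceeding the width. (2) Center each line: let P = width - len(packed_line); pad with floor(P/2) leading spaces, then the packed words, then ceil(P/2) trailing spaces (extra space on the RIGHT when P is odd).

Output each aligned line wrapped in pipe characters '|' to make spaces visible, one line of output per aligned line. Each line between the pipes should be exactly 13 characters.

Answer: | coffee rain |
|paper violin |
|  brown you  |
|  wolf wolf  |
|   quickly   |
|  microwave  |
|memory sweet |
|   program   |

Derivation:
Line 1: ['coffee', 'rain'] (min_width=11, slack=2)
Line 2: ['paper', 'violin'] (min_width=12, slack=1)
Line 3: ['brown', 'you'] (min_width=9, slack=4)
Line 4: ['wolf', 'wolf'] (min_width=9, slack=4)
Line 5: ['quickly'] (min_width=7, slack=6)
Line 6: ['microwave'] (min_width=9, slack=4)
Line 7: ['memory', 'sweet'] (min_width=12, slack=1)
Line 8: ['program'] (min_width=7, slack=6)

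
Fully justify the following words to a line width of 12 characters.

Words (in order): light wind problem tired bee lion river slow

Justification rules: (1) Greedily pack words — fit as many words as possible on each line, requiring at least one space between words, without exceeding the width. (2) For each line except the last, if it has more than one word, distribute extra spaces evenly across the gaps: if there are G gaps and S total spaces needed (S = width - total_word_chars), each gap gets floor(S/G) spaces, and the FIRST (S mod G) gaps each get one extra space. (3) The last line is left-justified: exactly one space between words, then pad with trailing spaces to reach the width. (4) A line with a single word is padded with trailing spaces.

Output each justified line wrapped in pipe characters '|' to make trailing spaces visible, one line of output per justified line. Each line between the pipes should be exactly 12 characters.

Answer: |light   wind|
|problem     |
|tired    bee|
|lion   river|
|slow        |

Derivation:
Line 1: ['light', 'wind'] (min_width=10, slack=2)
Line 2: ['problem'] (min_width=7, slack=5)
Line 3: ['tired', 'bee'] (min_width=9, slack=3)
Line 4: ['lion', 'river'] (min_width=10, slack=2)
Line 5: ['slow'] (min_width=4, slack=8)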